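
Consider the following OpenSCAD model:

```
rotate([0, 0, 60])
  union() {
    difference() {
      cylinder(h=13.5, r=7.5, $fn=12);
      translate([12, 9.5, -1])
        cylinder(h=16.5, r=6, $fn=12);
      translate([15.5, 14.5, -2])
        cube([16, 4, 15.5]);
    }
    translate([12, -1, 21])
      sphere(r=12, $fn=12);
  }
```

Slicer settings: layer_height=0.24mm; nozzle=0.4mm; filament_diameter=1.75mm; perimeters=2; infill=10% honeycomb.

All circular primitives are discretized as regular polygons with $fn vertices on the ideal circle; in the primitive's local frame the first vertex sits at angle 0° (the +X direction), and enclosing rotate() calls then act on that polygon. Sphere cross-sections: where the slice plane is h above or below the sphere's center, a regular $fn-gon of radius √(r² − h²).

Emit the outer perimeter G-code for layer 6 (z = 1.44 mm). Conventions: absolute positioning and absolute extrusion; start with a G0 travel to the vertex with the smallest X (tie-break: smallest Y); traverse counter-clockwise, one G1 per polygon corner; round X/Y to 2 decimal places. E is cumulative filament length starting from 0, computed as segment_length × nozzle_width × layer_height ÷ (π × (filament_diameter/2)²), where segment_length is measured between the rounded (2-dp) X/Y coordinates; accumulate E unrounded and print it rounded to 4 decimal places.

G0 X-7.50 Y0.00 Z1.44
G1 X-6.50 Y-3.75 E0.1549
G1 X-3.75 Y-6.50 E0.3101
G1 X0.00 Y-7.50 E0.4650
G1 X3.75 Y-6.50 E0.6199
G1 X6.50 Y-3.75 E0.7751
G1 X7.50 Y0.00 E0.9300
G1 X6.50 Y3.75 E1.0849
G1 X3.75 Y6.50 E1.2402
G1 X0.00 Y7.50 E1.3951
G1 X-3.75 Y6.50 E1.5500
G1 X-6.50 Y3.75 E1.7052
G1 X-7.50 Y0.00 E1.8601

At z = 1.44 mm: the r=7.5 cylinder contributes a regular 12-gon of circumradius 7.5; the r=6 cylinder at (12, 9.5) gives a regular 12-gon of circumradius 6 (constant along its height); the 16×4 cube at (15.5, 14.5) contributes its full rectangle; After the difference (first − rest): starting from the r=7.5 cylinder, the r=6 cylinder at (12, 9.5) misses the remaining region (no effect); the 16×4 cube at (15.5, 14.5) misses the remaining region (no effect) — 1 connected region; the sphere at (12, -1) is absent (|z−center|=19.560 > r=12); Merging all regions: only the result so far is present, so the union is just that shape — 1 connected region; (whole slice rotated 60° about Z — lengths, areas and connectivity unchanged). The outline is a single polygon with 12 vertices. Extrusion per mm of travel: 0.4 × 0.24 / (π × 0.875²) = 0.039912. Accumulating E over each segment gives final E = 1.8601.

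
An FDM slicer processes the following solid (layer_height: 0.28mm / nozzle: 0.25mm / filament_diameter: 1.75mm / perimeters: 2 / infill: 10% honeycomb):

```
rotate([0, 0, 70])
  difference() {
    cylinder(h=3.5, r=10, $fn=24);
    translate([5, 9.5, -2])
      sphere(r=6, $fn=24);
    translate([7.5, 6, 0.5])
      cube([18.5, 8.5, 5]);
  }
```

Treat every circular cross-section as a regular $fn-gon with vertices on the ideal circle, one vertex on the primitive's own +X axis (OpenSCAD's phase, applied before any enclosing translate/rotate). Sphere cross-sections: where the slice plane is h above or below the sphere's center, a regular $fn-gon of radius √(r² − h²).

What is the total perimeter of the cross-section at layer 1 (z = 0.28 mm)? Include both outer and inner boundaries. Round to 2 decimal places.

At z = 0.28 mm: the cylinder: section is a regular 24-gon, circumradius r=10 (perimeter = 2·24·10.000·sin(180°/24) = 62.65 mm); the r=6 sphere at (5, 9.5) contributes a regular 24-gon of circumradius √(6²−2.28²) = 5.550 (perimeter = 2·24·5.550·sin(180°/24) = 34.77 mm); the cube at (7.5, 6) is absent (z outside [0.5, 5.5]); Subtracting the remaining from the first: starting from the r=10 cylinder, the r=6 sphere at (5, 9.5) partially overlaps it — only the 33.93 mm² overlap (of its 95.66 mm²) is removed, clipping the outline — boundary = 64.93 mm; (whole slice rotated 70° about Z — lengths, areas and connectivity unchanged). Overall, the cross-section is a single solid region. Total boundary length (outer) = 64.93 mm.

64.93 mm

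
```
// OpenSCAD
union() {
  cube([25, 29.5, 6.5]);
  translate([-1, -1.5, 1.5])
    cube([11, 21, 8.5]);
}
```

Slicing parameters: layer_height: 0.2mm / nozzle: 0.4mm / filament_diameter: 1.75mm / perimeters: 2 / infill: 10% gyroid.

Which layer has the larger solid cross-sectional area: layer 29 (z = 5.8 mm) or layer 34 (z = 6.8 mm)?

Layer 29 (z = 5.8): the 25×29.5 cube contributes its full rectangle (area 737.50 mm²); the cube at (-1, -1.5) (footprint 11×21) is included at this height (area 231.00 mm²); Merging all regions: the regions partially overlap — summed areas 968.50 mm² minus the doubly-counted overlap 195.00 mm² gives 773.50 mm² — area = 773.50 mm². So its area = 773.50 mm². Layer 34 (z = 6.8): the cube does not reach this height (z outside [0, 6.5]); the cube at (-1, -1.5) (footprint 11×21) is included at this height (area 231.00 mm²); Taking the union: only the 11×21 cube at (-1, -1.5) is present, so the union is just that shape — area = 231.00 mm². So its area = 231.00 mm². Layer 29 is larger (773.50 vs 231.00 mm²).

layer 29 (z = 5.8 mm)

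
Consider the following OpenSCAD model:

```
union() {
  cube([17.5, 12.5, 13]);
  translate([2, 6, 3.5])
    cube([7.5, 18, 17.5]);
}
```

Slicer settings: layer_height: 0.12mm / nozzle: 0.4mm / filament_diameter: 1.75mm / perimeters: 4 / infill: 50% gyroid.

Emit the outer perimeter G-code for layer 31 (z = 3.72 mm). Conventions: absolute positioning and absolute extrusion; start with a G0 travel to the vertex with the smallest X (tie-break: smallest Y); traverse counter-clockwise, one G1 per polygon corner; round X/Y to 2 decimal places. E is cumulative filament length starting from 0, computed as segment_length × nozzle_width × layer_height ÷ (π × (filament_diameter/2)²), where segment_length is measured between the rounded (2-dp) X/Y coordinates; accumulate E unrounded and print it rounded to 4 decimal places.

At z = 3.72 mm: the cube is present — its section is the full 17.5×12.5 rectangle; the cube at (2, 6) is present — its section is the full 7.5×18 rectangle; Taking the union: the regions partially overlap (shared area 48.75 mm²), so overlapping operands fuse into one piece — 1 connected region. The outline is a single polygon with 8 vertices. Extrusion per mm of travel: 0.4 × 0.12 / (π × 0.875²) = 0.019956. Accumulating E over each segment gives final E = 1.6564.

G0 X0.00 Y0.00 Z3.72
G1 X17.50 Y0.00 E0.3492
G1 X17.50 Y12.50 E0.5987
G1 X9.50 Y12.50 E0.7583
G1 X9.50 Y24.00 E0.9878
G1 X2.00 Y24.00 E1.1375
G1 X2.00 Y12.50 E1.3670
G1 X0.00 Y12.50 E1.4069
G1 X0.00 Y0.00 E1.6564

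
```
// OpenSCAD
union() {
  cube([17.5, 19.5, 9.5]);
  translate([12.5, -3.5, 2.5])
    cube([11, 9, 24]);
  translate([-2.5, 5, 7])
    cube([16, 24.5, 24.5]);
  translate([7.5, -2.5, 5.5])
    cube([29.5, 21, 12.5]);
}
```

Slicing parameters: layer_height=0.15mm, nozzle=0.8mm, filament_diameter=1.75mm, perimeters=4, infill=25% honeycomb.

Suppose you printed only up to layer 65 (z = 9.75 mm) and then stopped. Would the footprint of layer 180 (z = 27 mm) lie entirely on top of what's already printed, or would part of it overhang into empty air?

Compare the two slices. At z = 9.75: the cube is not intersected at this z (z outside [0, 9.5]); the cube at (12.5, -3.5) (footprint 11×9) is included at this height (area 99.00 mm²); the cube at (-2.5, 5) is present — its section is the full 16×24.5 rectangle (area 392.00 mm²); the cube at (7.5, -2.5) (footprint 29.5×21) is included at this height (area 619.50 mm²); Combining (union): the regions partially overlap — summed areas 1110.50 mm² minus the doubly-counted overlap 169.00 mm² gives 941.50 mm² — area = 941.50 mm². At z = 27: the cube is not intersected at this z (z outside [0, 9.5]); the cube at (12.5, -3.5) is not intersected at this z (z outside [2.5, 26.5]); the cube at (-2.5, 5) is present — its section is the full 16×24.5 rectangle (area 392.00 mm²); the cube at (7.5, -2.5) is absent (z outside [5.5, 18]); Combining (union): only the 16×24.5 cube at (-2.5, 5) is present, so the union is just that shape — area = 392.00 mm². Checking containment: the cross-section at z = 27 is a subset of the cross-section at z = 9.75.

entirely on top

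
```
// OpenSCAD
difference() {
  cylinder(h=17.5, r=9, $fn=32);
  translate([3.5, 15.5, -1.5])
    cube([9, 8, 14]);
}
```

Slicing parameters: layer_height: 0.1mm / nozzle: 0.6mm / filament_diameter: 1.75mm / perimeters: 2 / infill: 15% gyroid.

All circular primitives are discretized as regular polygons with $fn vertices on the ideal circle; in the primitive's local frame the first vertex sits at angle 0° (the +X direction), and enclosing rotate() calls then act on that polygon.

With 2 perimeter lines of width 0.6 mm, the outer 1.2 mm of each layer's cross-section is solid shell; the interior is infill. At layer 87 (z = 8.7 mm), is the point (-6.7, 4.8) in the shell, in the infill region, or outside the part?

shell

At z = 8.7 mm: the cylinder: section is a regular 32-gon, circumradius r=9; the cube at (3.5, 15.5) (footprint 9×8) is included at this height; Taking the first minus the rest: starting from the r=9 cylinder, the 9×8 cube at (3.5, 15.5) misses the remaining region (no effect) — 1 connected region. Overall, the cross-section is a single solid region. The nearest boundary edge runs (-7.48, 5.00)→(-6.36, 6.36); distance from the point to it = 0.73 mm. The point is inside the cross-section, 0.73 mm from the nearest boundary — within the 1.2 mm shell band (2 × 0.6).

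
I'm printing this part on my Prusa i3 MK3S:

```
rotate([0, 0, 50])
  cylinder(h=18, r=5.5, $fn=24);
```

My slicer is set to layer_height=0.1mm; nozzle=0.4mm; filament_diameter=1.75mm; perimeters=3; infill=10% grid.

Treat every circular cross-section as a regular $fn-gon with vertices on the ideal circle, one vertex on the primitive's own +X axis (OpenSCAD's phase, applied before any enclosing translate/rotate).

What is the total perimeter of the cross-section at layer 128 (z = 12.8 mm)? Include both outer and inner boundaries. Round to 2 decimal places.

34.46 mm

At z = 12.8 mm: the r=5.5 cylinder contributes a regular 24-gon of circumradius 5.5 (perimeter = 2·24·5.500·sin(180°/24) = 34.46 mm); (whole slice rotated 50° about Z — lengths, areas and connectivity unchanged). Overall, the cross-section is a single solid region. Total boundary length (outer) = 34.46 mm.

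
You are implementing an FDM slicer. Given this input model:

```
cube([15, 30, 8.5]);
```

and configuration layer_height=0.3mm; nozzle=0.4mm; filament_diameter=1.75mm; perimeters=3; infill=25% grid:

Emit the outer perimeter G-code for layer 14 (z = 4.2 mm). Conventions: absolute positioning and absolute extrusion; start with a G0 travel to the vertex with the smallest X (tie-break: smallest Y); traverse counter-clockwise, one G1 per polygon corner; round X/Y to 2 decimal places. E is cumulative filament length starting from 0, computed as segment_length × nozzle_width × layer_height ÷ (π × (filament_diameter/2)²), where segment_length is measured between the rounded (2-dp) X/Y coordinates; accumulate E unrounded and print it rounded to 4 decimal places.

At z = 4.2 mm: the cube (footprint 15×30) is included at this height. The outline is a single polygon with 4 vertices. Extrusion per mm of travel: 0.4 × 0.3 / (π × 0.875²) = 0.049890. Accumulating E over each segment gives final E = 4.4901.

G0 X0.00 Y0.00 Z4.20
G1 X15.00 Y0.00 E0.7484
G1 X15.00 Y30.00 E2.2451
G1 X0.00 Y30.00 E2.9934
G1 X0.00 Y0.00 E4.4901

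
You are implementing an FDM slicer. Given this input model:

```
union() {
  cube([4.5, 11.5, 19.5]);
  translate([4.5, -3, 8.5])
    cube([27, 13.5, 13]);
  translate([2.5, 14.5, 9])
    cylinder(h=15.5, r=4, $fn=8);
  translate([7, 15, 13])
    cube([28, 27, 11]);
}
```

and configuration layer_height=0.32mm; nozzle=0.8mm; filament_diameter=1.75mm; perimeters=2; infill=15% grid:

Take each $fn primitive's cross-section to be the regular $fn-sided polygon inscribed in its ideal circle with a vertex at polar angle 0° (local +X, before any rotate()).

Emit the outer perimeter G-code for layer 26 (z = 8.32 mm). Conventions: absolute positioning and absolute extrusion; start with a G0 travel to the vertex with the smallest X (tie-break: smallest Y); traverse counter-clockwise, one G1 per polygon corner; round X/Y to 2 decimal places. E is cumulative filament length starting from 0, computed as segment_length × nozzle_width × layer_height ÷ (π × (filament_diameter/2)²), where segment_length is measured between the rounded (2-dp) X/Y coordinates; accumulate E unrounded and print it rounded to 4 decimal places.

At z = 8.32 mm: the cube (footprint 4.5×11.5) is included at this height; the cube at (4.5, -3) is not intersected at this z (z outside [8.5, 21.5]); the cylinder at (2.5, 14.5) does not reach this height (z outside [9, 24.5]); the cube at (7, 15) is absent (z outside [13, 24]); Merging all regions: only the 4.5×11.5 cube is present, so the union is just that shape — 1 connected region. The outline is a single polygon with 4 vertices. Extrusion per mm of travel: 0.8 × 0.32 / (π × 0.875²) = 0.106432. Accumulating E over each segment gives final E = 3.4058.

G0 X0.00 Y0.00 Z8.32
G1 X4.50 Y0.00 E0.4789
G1 X4.50 Y11.50 E1.7029
G1 X0.00 Y11.50 E2.1819
G1 X0.00 Y0.00 E3.4058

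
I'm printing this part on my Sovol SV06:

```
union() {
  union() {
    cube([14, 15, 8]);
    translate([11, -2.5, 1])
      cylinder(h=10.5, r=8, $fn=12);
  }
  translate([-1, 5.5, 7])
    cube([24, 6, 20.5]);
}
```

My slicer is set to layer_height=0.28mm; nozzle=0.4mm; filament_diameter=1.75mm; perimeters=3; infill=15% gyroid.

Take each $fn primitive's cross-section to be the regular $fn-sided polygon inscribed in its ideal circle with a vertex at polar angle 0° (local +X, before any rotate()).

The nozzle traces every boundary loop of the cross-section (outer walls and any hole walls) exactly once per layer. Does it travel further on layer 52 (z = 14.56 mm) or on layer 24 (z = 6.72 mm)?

layer 24 (z = 6.72 mm)

Layer 52 (z = 14.56): the cube is not intersected at this z (z outside [0, 8]); the cylinder at (11, -2.5) does not reach this height (z outside [1, 11.5]); Combining (union): nothing is present at this height; the 24×6 cube at (-1, 5.5) contributes its full rectangle (perimeter 60.00 mm); Combining (union): only the 24×6 cube at (-1, 5.5) is present, so the union is just that shape — boundary = 60.00 mm. So its perimeter = 60.00 mm. Layer 24 (z = 6.72): the cube (footprint 14×15) is included at this height (perimeter 58.00 mm); the r=8 cylinder at (11, -2.5) contributes a regular 12-gon of circumradius 8 (perimeter = 2·12·8.000·sin(180°/12) = 49.69 mm); Taking the union: the regions partially overlap (shared area 44.13 mm²), so the edge portions inside another operand are dropped and the merged outline is re-measured after clipping — boundary = 79.73 mm; the cube at (-1, 5.5) is absent (z outside [7, 27.5]); Combining (union): only that combined region is present, so the union is just that shape — boundary = 79.73 mm. So its perimeter = 79.73 mm. Layer 24 is larger (79.73 vs 60.00 mm).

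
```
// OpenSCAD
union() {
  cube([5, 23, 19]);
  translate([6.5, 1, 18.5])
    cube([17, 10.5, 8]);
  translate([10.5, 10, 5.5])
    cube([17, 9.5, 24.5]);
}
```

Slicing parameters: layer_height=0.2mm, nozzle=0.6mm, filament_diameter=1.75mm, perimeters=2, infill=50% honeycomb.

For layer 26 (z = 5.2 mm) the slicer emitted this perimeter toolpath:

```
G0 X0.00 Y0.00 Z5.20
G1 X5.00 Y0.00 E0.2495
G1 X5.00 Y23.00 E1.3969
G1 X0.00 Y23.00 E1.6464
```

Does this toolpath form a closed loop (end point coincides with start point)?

Start point (G0): (0.00, 0.00). End point (last G1): the path does not return to the start — open.

no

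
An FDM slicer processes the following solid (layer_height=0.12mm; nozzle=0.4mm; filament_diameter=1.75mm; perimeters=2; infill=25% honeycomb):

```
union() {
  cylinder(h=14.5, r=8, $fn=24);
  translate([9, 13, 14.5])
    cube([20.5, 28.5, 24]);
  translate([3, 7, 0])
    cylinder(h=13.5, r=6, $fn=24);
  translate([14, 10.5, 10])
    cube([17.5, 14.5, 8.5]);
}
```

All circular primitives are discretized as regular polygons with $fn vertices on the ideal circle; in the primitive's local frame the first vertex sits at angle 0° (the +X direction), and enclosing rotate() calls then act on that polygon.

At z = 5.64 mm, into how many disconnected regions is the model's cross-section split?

1

At z = 5.64 mm: the r=8 cylinder contributes a regular 24-gon of circumradius 8; the cube at (9, 13) is absent (z outside [14.5, 38.5]); the cylinder at (3, 7): section is a regular 24-gon, circumradius r=6; the cube at (14, 10.5) is not intersected at this z (z outside [10, 18.5]); Merging all regions: the regions partially overlap (shared area 50.66 mm²), so overlapping operands fuse into one piece — 1 connected region. The result has 1 disconnected region.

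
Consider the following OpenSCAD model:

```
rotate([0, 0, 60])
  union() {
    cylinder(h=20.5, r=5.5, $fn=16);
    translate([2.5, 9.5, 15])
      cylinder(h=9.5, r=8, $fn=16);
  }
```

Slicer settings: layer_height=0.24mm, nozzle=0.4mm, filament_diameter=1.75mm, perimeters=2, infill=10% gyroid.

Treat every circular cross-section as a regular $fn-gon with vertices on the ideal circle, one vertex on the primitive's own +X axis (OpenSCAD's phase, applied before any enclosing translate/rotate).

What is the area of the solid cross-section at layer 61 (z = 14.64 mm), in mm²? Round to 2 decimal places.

92.61 mm²

At z = 14.64 mm: the cylinder: section is a regular 16-gon, circumradius r=5.5 (area = (16/2)·5.500²·sin(360°/16) = 92.61 mm²); the cylinder at (2.5, 9.5) is absent (z outside [15, 24.5]); Taking the union: only the r=5.5 cylinder is present, so the union is just that shape — area = 92.61 mm²; (rotated 60° about Z; rotation is an isometry so areas/perimeters/island counts are preserved). Overall, the cross-section is a single solid region. Net area = 92.61 mm².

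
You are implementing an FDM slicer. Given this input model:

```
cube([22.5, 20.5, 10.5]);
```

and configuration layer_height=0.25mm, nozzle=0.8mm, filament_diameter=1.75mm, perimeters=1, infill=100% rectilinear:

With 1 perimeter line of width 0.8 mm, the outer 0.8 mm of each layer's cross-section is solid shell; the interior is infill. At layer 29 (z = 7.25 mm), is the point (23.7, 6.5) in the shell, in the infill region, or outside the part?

outside

At z = 7.25 mm: the 22.5×20.5 cube contributes its full rectangle. Overall, the cross-section is a single solid region. The nearest boundary edge runs (22.50, 0.00)→(22.50, 20.50); distance from the point to it = 1.20 mm. The point is not inside any of the regions above, so it lies outside the cross-section (1.20 mm from the nearest boundary).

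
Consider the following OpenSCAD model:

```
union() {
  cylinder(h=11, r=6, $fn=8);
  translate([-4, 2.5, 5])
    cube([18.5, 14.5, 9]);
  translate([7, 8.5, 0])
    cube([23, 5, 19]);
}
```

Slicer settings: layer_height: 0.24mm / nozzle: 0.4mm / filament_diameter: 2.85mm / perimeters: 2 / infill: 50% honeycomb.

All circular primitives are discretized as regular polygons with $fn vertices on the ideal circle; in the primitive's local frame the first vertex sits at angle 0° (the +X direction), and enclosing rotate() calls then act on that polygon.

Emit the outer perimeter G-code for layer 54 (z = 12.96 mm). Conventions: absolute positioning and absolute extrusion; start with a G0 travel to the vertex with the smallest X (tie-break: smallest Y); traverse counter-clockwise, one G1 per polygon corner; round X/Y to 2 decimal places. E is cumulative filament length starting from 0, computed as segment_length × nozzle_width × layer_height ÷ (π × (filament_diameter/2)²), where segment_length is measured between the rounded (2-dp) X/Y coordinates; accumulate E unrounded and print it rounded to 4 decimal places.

G0 X-4.00 Y2.50 Z12.96
G1 X14.50 Y2.50 E0.2784
G1 X14.50 Y8.50 E0.3687
G1 X30.00 Y8.50 E0.6019
G1 X30.00 Y13.50 E0.6772
G1 X14.50 Y13.50 E0.9104
G1 X14.50 Y17.00 E0.9631
G1 X-4.00 Y17.00 E1.2415
G1 X-4.00 Y2.50 E1.4597

At z = 12.96 mm: the cylinder is not intersected at this z (z outside [0, 11]); the cube at (-4, 2.5) is present — its section is the full 18.5×14.5 rectangle; the cube at (7, 8.5) is present — its section is the full 23×5 rectangle; Merging all regions: the regions partially overlap (shared area 37.50 mm²), so overlapping operands fuse into one piece — 1 connected region. The outline is a single polygon with 8 vertices. Extrusion per mm of travel: 0.4 × 0.24 / (π × 1.425²) = 0.015048. Accumulating E over each segment gives final E = 1.4597.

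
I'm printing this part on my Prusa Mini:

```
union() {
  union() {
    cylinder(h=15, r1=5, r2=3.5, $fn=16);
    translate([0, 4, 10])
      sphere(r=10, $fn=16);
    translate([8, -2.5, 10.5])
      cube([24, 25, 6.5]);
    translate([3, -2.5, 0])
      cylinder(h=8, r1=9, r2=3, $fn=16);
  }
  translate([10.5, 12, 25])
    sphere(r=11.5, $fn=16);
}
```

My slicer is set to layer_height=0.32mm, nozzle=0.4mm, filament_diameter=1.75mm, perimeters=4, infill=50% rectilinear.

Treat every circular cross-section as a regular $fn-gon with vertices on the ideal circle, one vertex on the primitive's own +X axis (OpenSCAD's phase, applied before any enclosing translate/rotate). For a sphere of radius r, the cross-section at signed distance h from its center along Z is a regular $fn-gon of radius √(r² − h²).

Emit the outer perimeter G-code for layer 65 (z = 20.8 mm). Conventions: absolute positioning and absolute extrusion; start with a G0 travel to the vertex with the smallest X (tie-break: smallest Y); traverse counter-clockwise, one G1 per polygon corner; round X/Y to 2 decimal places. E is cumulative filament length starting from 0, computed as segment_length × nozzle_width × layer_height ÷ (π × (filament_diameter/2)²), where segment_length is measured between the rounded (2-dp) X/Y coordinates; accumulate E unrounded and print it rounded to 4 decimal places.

At z = 20.8 mm: the cone does not reach this height (z outside [0, 15]); the sphere at (0, 4) is not intersected at this z (|z−center|=10.800 > r=10); the cube at (8, -2.5) is not intersected at this z (z outside [10.5, 17]); the cone at (3, -2.5) is not intersected at this z (z outside [0, 8]); Taking the union: nothing is present at this height; the sphere at (10.5, 12): section is a regular 16-gon, circumradius = √(r²−h²) = √(11.5²−4.2²) = 10.706; Combining (union): only the r=11.5 sphere at (10.5, 12) is present, so the union is just that shape — 1 connected region. The outline is a single polygon with 16 vertices. Extrusion per mm of travel: 0.4 × 0.32 / (π × 0.875²) = 0.053216. Accumulating E over each segment gives final E = 3.5571.

G0 X-0.21 Y12.00 Z20.80
G1 X0.61 Y7.90 E0.2225
G1 X2.93 Y4.43 E0.4446
G1 X6.40 Y2.11 E0.6668
G1 X10.50 Y1.29 E0.8893
G1 X14.60 Y2.11 E1.1118
G1 X18.07 Y4.43 E1.3339
G1 X20.39 Y7.90 E1.5560
G1 X21.21 Y12.00 E1.7786
G1 X20.39 Y16.10 E2.0011
G1 X18.07 Y19.57 E2.2232
G1 X14.60 Y21.89 E2.4453
G1 X10.50 Y22.71 E2.6678
G1 X6.40 Y21.89 E2.8903
G1 X2.93 Y19.57 E3.1125
G1 X0.61 Y16.10 E3.3346
G1 X-0.21 Y12.00 E3.5571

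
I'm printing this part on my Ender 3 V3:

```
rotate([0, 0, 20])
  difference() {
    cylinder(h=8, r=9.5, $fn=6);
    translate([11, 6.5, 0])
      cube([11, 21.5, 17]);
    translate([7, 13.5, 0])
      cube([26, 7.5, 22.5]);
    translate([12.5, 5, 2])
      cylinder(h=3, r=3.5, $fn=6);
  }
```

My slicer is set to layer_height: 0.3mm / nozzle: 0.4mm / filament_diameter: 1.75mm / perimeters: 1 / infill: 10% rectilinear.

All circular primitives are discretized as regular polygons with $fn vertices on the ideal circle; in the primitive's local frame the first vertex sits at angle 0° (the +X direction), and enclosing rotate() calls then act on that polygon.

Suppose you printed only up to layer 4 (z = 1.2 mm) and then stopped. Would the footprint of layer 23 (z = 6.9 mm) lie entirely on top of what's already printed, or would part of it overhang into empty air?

Compare the two slices. At z = 1.2: the cylinder: section is a regular 6-gon, circumradius r=9.5 (area = (6/2)·9.500²·sin(360°/6) = 234.48 mm²); the 11×21.5 cube at (11, 6.5) contributes its full rectangle (area 236.50 mm²); the cube at (7, 13.5) is present — its section is the full 26×7.5 rectangle (area 195.00 mm²); the cylinder at (12.5, 5) does not reach this height (z outside [2, 5]); Subtracting the remaining from the first: starting from the r=9.5 cylinder (234.48 mm²), the 11×21.5 cube at (11, 6.5) misses the remaining region (no effect); the 26×7.5 cube at (7, 13.5) misses the remaining region (no effect) — area = 234.48 mm²; (whole slice rotated 20° about Z — lengths, areas and connectivity unchanged). At z = 6.9: the r=9.5 cylinder contributes a regular 6-gon of circumradius 9.5 (area = (6/2)·9.500²·sin(360°/6) = 234.48 mm²); the 11×21.5 cube at (11, 6.5) contributes its full rectangle (area 236.50 mm²); the cube at (7, 13.5) (footprint 26×7.5) is included at this height (area 195.00 mm²); the cylinder at (12.5, 5) is absent (z outside [2, 5]); Taking the first minus the rest: starting from the r=9.5 cylinder (234.48 mm²), the 11×21.5 cube at (11, 6.5) misses the remaining region (no effect); the 26×7.5 cube at (7, 13.5) misses the remaining region (no effect) — area = 234.48 mm²; (rotated 20° about Z; rotation is an isometry so areas/perimeters/island counts are preserved). Checking containment: the cross-section at z = 6.9 is a subset of the cross-section at z = 1.2.

entirely on top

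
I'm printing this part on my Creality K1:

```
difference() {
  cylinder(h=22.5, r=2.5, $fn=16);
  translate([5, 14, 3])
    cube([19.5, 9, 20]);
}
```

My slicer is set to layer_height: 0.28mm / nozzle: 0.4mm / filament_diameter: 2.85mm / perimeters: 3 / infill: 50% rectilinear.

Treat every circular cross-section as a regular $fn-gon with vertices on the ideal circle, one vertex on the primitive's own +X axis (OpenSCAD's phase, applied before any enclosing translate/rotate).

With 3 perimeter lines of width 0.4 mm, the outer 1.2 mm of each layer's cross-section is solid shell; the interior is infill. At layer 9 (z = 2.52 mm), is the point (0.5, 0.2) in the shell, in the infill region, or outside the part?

infill

At z = 2.52 mm: the cylinder: section is a regular 16-gon, circumradius r=2.5; the cube at (5, 14) does not reach this height (z outside [3, 23]); Taking the first minus the rest: none of the subtracted shapes is present at this height, so the r=2.5 cylinder is unchanged — 1 connected region. Overall, the cross-section is a single solid region. The nearest boundary edge runs (2.50, 0.00)→(2.31, 0.96); distance from the point to it = 1.92 mm. The point is inside the cross-section and 1.92 mm from the nearest boundary — more than the 1.2 mm shell width (3 × 0.4), so it's in the infill interior.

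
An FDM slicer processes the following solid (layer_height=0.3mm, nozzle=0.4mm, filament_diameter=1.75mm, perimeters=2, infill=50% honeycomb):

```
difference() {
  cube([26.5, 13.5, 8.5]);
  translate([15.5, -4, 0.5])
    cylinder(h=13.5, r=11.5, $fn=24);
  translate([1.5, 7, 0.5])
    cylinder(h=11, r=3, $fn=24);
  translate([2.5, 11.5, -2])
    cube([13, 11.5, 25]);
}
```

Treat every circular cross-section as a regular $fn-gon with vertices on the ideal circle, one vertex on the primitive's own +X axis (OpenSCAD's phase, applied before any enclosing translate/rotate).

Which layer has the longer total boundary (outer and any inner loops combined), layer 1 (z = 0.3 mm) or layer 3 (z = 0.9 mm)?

Layer 1 (z = 0.3): the cube (footprint 26.5×13.5) is included at this height (perimeter 80.00 mm); the cylinder at (15.5, -4) does not reach this height (z outside [0.5, 14]); the cylinder at (1.5, 7) is absent (z outside [0.5, 11.5]); the 13×11.5 cube at (2.5, 11.5) contributes its full rectangle (perimeter 49.00 mm); Taking the first minus the rest: starting from the 26.5×13.5 cube, the 13×11.5 cube at (2.5, 11.5) partially overlaps it — only the 26.00 mm² overlap (of its 149.50 mm²) is removed, clipping the outline — boundary = 84.00 mm. So its perimeter = 84.00 mm. Layer 3 (z = 0.9): the 26.5×13.5 cube contributes its full rectangle (perimeter 80.00 mm); the r=11.5 cylinder at (15.5, -4) gives a regular 24-gon of circumradius 11.5 (constant along its height) (perimeter = 2·24·11.500·sin(180°/24) = 72.05 mm); the cylinder at (1.5, 7): section is a regular 24-gon, circumradius r=3 (perimeter = 2·24·3.000·sin(180°/24) = 18.80 mm); the cube at (2.5, 11.5) is present — its section is the full 13×11.5 rectangle (perimeter 49.00 mm); Taking the first minus the rest: starting from the 26.5×13.5 cube, the r=11.5 cylinder at (15.5, -4) partially overlaps it — only the 115.78 mm² overlap (of its 410.75 mm²) is removed, clipping the outline; the r=3 cylinder at (1.5, 7) partially overlaps it — only the 22.53 mm² overlap (of its 27.95 mm²) is removed, clipping the outline; the 13×11.5 cube at (2.5, 11.5) partially overlaps it — only the 26.00 mm² overlap (of its 149.50 mm²) is removed, clipping the outline — boundary = 97.77 mm. So its perimeter = 97.77 mm. Layer 3 is larger (97.77 vs 84.00 mm).

layer 3 (z = 0.9 mm)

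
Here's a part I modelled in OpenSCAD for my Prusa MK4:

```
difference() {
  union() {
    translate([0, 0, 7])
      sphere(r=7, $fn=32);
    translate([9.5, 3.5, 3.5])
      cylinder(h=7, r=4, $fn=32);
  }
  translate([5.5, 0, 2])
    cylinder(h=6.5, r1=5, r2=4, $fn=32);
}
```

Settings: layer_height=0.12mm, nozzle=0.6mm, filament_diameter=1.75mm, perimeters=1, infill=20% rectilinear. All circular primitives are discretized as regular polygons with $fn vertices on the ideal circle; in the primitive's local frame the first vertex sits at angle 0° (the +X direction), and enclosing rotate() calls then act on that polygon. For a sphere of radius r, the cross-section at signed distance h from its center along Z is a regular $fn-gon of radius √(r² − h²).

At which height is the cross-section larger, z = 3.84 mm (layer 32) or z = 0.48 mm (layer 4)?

layer 32 (z = 3.84 mm)

Layer 32 (z = 3.84): the r=7 sphere contributes a regular 32-gon of circumradius √(7²−3.16²) = 6.246 (area = (32/2)·6.246²·sin(360°/32) = 121.78 mm²); the r=4 cylinder at (9.5, 3.5) gives a regular 32-gon of circumradius 4 (constant along its height) (area = (32/2)·4.000²·sin(360°/32) = 49.94 mm²); Merging all regions: the regions partially overlap — summed areas 171.72 mm² minus the doubly-counted overlap 0.08 mm² gives 171.65 mm² — area = 171.65 mm²; the cone at (5.5, 0): at t=0.283 of its height the radius interpolates to r₁+(r₂−r₁)t = 4.717, giving a regular 32-gon of that circumradius (area = (32/2)·4.717²·sin(360°/32) = 69.45 mm²); After the difference (first − rest): starting from that combined region (171.65 mm²), the cone at (5.5, 0) partially overlaps it — only the 51.55 mm² overlap (of its 69.45 mm²) is removed, clipping the outline — area = 120.10 mm². So its area = 120.10 mm². Layer 4 (z = 0.48): the r=7 sphere slices to a regular 32-gon of circumradius 2.547 (√(r²−h²) with h=6.52 from center) (area = (32/2)·2.547²·sin(360°/32) = 20.26 mm²); the cylinder at (9.5, 3.5) is absent (z outside [3.5, 10.5]); Combining (union): only the r=7 sphere is present, so the union is just that shape — area = 20.26 mm²; the cone at (5.5, 0) is not intersected at this z (z outside [2, 8.5]); Subtracting the remaining from the first: none of the subtracted shapes is present at this height, so that combined region is unchanged — area = 20.26 mm². So its area = 20.26 mm². Layer 32 is larger (120.10 vs 20.26 mm²).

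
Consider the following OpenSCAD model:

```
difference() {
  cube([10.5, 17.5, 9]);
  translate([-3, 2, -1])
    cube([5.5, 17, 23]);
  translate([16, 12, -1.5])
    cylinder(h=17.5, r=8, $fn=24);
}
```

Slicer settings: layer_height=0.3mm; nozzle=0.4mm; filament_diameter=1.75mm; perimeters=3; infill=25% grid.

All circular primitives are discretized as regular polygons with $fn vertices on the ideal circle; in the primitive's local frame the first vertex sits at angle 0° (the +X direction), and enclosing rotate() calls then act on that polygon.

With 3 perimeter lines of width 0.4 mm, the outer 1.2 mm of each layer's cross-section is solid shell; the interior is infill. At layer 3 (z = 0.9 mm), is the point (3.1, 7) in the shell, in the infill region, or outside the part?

At z = 0.9 mm: the cube (footprint 10.5×17.5) is included at this height; the cube at (-3, 2) (footprint 5.5×17) is included at this height; the r=8 cylinder at (16, 12) gives a regular 24-gon of circumradius 8 (constant along its height); Taking the first minus the rest: starting from the 10.5×17.5 cube, the 5.5×17 cube at (-3, 2) partially overlaps it — only the 38.75 mm² overlap (of its 93.50 mm²) is removed, clipping the outline; the r=8 cylinder at (16, 12) partially overlaps it — only the 19.44 mm² overlap (of its 198.77 mm²) is removed, clipping the outline — 1 connected region. Overall, the cross-section is a single solid region. The nearest boundary edge runs (2.50, 2.00)→(2.50, 17.50); distance from the point to it = 0.60 mm. The point is inside the cross-section, 0.60 mm from the nearest boundary — within the 1.2 mm shell band (3 × 0.4).

shell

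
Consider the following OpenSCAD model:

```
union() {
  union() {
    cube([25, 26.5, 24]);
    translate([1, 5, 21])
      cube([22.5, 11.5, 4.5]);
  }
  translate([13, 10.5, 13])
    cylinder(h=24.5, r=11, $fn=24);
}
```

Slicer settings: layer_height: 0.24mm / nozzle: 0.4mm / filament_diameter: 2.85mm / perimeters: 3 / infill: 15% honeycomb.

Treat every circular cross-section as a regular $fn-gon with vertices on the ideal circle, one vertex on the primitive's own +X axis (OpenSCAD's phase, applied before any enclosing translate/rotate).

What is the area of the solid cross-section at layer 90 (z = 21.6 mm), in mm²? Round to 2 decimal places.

At z = 21.6 mm: the 25×26.5 cube contributes its full rectangle (area 662.50 mm²); the 22.5×11.5 cube at (1, 5) contributes its full rectangle (area 258.75 mm²); Merging all regions: the 22.5×11.5 cube at (1, 5) lies entirely inside the 25×26.5 cube, so the union is just the 25×26.5 cube — area = 662.50 mm²; the r=11 cylinder at (13, 10.5) contributes a regular 24-gon of circumradius 11 (area = (24/2)·11.000²·sin(360°/24) = 375.81 mm²); Combining (union): the regions partially overlap — summed areas 1038.31 mm² minus the doubly-counted overlap 373.99 mm² gives 664.32 mm² — area = 664.32 mm². Overall, the cross-section is a single solid region. Net area = 664.32 mm².

664.32 mm²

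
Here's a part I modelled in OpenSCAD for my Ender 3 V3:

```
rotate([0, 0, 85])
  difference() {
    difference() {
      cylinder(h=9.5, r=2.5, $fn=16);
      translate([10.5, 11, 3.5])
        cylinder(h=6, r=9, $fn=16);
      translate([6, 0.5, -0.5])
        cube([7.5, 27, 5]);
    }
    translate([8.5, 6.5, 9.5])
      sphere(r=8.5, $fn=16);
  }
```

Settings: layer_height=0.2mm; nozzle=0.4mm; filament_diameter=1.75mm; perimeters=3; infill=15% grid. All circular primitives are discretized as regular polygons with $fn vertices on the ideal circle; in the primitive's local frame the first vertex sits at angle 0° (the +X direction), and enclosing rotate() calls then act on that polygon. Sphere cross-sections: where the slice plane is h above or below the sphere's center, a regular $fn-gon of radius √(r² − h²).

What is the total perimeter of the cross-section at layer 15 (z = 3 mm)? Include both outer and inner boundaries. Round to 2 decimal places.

At z = 3 mm: the r=2.5 cylinder gives a regular 16-gon of circumradius 2.5 (constant along its height) (perimeter = 2·16·2.500·sin(180°/16) = 15.61 mm); the cylinder at (10.5, 11) does not reach this height (z outside [3.5, 9.5]); the cube at (6, 0.5) (footprint 7.5×27) is included at this height (perimeter 69.00 mm); After the difference (first − rest): starting from the r=2.5 cylinder, the 7.5×27 cube at (6, 0.5) misses the remaining region (no effect) — boundary = 15.61 mm; the r=8.5 sphere at (8.5, 6.5) contributes a regular 16-gon of circumradius √(8.5²−6.5²) = 5.477 (perimeter = 2·16·5.477·sin(180°/16) = 34.19 mm); Taking the first minus the rest: starting from the result so far, the r=8.5 sphere at (8.5, 6.5) misses the remaining region (no effect) — boundary = 15.61 mm; (rotated 85° about Z; rotation is an isometry so areas/perimeters/island counts are preserved). Overall, the cross-section is a single solid region. Total boundary length (outer) = 15.61 mm.

15.61 mm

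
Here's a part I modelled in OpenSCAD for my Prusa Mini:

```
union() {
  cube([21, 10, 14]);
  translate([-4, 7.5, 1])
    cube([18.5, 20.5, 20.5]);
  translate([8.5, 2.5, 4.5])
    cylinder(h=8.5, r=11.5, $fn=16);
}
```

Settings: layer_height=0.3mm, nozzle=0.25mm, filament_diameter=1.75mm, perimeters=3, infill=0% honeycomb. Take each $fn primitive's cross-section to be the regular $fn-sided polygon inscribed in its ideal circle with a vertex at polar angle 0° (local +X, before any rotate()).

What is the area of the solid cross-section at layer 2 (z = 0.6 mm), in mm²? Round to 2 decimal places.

210.00 mm²

At z = 0.6 mm: the 21×10 cube contributes its full rectangle (area 210.00 mm²); the cube at (-4, 7.5) does not reach this height (z outside [1, 21.5]); the cylinder at (8.5, 2.5) does not reach this height (z outside [4.5, 13]); Merging all regions: only the 21×10 cube is present, so the union is just that shape — area = 210.00 mm². Overall, the cross-section is a single solid region. Net area = 210.00 mm².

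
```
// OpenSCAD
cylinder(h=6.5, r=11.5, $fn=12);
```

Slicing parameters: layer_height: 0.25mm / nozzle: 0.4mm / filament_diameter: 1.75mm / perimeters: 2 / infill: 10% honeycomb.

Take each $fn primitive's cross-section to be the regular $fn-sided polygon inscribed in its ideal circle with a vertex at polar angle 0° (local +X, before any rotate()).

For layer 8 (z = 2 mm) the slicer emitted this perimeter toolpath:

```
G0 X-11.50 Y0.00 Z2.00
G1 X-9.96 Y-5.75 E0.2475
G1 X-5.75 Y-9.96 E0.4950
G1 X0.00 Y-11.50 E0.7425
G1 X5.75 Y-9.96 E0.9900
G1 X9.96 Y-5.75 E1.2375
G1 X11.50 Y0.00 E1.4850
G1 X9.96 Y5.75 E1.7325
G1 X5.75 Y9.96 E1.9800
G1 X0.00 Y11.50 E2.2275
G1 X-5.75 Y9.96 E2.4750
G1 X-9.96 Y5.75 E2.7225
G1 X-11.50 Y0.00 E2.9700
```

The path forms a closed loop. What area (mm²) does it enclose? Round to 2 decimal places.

396.78 mm²

Apply the shoelace formula to the sequence of (X, Y) vertices; enclosed area = 396.78 mm².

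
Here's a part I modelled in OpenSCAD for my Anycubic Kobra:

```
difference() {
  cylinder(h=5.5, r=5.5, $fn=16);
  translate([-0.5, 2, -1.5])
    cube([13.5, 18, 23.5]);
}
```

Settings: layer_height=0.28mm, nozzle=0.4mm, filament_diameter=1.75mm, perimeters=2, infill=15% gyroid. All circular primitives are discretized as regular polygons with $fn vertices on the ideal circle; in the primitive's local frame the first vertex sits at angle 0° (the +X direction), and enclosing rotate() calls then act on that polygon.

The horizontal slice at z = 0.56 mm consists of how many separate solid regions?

1

At z = 0.56 mm: the cylinder: section is a regular 16-gon, circumradius r=5.5; the 13.5×18 cube at (-0.5, 2) contributes its full rectangle; Taking the first minus the rest: starting from the r=5.5 cylinder, the 13.5×18 cube at (-0.5, 2) partially overlaps it — only the 14.28 mm² overlap (of its 243.00 mm²) is removed, clipping the outline — 1 connected region. The result has 1 disconnected region.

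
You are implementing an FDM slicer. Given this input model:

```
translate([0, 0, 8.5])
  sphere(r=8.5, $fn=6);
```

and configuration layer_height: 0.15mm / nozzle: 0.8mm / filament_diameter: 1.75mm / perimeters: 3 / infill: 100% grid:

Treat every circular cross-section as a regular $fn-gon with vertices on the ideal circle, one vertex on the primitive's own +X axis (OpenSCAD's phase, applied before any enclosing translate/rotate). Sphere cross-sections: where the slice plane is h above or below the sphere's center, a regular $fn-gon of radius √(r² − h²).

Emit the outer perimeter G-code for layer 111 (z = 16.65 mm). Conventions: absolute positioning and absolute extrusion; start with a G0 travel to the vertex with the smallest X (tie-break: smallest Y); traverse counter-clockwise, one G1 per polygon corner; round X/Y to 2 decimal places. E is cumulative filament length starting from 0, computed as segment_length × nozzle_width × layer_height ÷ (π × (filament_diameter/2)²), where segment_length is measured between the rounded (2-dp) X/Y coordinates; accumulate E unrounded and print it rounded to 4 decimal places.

At z = 16.65 mm: the sphere: section is a regular 6-gon, circumradius = √(r²−h²) = √(8.5²−8.15²) = 2.414. The outline is a single polygon with 6 vertices. Extrusion per mm of travel: 0.8 × 0.15 / (π × 0.875²) = 0.049890. Accumulating E over each segment gives final E = 0.7224.

G0 X-2.41 Y0.00 Z16.65
G1 X-1.21 Y-2.09 E0.1202
G1 X1.21 Y-2.09 E0.2410
G1 X2.41 Y0.00 E0.3612
G1 X1.21 Y2.09 E0.4814
G1 X-1.21 Y2.09 E0.6022
G1 X-2.41 Y0.00 E0.7224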